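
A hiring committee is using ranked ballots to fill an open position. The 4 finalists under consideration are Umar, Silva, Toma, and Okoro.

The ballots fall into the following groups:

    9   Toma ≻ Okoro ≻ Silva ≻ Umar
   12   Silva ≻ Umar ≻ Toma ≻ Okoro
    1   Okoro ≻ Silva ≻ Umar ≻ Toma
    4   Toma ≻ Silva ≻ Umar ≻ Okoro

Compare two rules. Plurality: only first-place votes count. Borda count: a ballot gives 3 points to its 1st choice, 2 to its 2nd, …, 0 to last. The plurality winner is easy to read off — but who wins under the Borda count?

Silva

Plurality first-place counts: Umar 0, Silva 12, Toma 13, Okoro 1 → Toma.
Borda totals: Umar 29, Silva 55, Toma 51, Okoro 21 → Silva.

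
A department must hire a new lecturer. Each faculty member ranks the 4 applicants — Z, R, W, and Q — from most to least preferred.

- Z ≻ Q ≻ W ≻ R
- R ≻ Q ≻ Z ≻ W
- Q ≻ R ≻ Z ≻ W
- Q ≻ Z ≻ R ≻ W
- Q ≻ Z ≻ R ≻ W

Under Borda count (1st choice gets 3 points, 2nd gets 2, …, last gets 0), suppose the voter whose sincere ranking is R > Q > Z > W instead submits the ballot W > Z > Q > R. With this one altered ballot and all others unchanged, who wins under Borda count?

Q

Borda totals with the altered ballot: Z 10, R 4, W 4, Q 12.
The winner is unchanged: still Q.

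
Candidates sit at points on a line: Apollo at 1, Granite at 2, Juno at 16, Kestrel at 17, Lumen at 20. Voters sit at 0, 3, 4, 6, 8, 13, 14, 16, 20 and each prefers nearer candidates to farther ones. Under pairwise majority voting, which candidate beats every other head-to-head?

Granite

With single-peaked preferences on a line, the Condorcet winner is the candidate closest to the median voter.
The median voter (position 8) is closest to Granite at 2.
Check: Granite vs Kestrel — voters closer to Granite: 5 of 9.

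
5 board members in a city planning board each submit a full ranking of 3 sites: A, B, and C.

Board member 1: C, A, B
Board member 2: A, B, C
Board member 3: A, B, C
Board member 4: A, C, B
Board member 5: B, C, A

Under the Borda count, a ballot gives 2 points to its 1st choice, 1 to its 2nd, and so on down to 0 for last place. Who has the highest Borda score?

Borda scores:
  A: 1 + 2 + 2 + 2 + 0 = 7
  B: 0 + 1 + 1 + 0 + 2 = 4
  C: 2 + 0 + 0 + 1 + 1 = 4
A has the highest total.

A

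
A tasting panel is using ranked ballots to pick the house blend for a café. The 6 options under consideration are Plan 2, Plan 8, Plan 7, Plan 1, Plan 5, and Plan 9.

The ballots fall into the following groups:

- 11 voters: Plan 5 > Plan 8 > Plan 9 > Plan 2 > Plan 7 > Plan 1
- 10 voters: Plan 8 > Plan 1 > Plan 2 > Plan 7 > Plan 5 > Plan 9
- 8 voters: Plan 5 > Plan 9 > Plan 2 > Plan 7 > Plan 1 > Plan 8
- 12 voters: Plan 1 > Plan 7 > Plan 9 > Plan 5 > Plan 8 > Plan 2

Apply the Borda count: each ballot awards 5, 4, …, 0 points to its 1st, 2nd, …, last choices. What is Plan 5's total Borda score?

129

Borda scores:
  Plan 2: 11·2 + 10·3 + 8·3 + 12·0 = 76
  Plan 8: 11·4 + 10·5 + 8·0 + 12·1 = 106
  Plan 7: 11·1 + 10·2 + 8·2 + 12·4 = 95
  Plan 1: 11·0 + 10·4 + 8·1 + 12·5 = 108
  Plan 5: 11·5 + 10·1 + 8·5 + 12·2 = 129
  Plan 9: 11·3 + 10·0 + 8·4 + 12·3 = 101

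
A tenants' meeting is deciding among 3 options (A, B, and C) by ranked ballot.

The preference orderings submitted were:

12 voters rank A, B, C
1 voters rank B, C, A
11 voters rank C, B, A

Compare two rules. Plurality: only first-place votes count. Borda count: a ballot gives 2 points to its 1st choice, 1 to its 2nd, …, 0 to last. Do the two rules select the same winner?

No

Plurality first-place counts: A 12, B 1, C 11 → A.
Borda totals: A 24, B 25, C 23 → B.
The two rules disagree: plurality picks A, Borda picks B.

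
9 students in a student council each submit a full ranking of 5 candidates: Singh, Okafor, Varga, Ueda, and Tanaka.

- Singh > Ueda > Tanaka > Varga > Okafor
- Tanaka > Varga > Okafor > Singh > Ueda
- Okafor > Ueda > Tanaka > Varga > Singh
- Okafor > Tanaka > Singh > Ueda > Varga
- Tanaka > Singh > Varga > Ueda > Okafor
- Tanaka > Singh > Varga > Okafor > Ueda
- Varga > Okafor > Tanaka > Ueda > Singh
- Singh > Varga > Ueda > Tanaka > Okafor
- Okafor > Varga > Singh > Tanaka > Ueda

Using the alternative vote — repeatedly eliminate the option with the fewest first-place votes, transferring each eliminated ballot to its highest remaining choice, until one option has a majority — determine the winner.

Round 1: Okafor 3, Tanaka 3, Singh 2, Varga 1, Ueda 0. Ueda has the fewest and is eliminated.
Round 2: Okafor 3, Tanaka 3, Singh 2, Varga 1. Varga has the fewest and is eliminated.
Round 3: Okafor 4, Tanaka 3, Singh 2. Singh has the fewest and is eliminated.
Round 4: Tanaka 5, Okafor 4. Tanaka has a majority.

Tanaka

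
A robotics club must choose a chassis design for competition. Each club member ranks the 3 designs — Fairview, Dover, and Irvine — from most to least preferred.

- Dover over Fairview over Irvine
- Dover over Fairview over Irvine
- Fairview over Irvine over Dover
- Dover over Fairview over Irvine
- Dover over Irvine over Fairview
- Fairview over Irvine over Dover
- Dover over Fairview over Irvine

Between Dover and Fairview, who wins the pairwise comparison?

Ballots ranking Dover above Fairview: 5.
Ballots ranking Fairview above Dover: 2.
Dover wins the head-to-head, 5–2.

Dover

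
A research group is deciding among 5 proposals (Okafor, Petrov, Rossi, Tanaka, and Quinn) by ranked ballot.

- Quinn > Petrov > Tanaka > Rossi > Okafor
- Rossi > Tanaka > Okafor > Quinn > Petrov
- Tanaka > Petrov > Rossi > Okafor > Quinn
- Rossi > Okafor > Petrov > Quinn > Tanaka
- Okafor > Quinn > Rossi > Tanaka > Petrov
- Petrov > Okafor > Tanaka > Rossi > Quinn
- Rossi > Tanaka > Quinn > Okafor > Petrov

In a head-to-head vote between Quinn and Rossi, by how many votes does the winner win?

3

Ballots ranking Quinn above Rossi: 2.
Ballots ranking Rossi above Quinn: 5.
Rossi wins 5–2, a margin of 3.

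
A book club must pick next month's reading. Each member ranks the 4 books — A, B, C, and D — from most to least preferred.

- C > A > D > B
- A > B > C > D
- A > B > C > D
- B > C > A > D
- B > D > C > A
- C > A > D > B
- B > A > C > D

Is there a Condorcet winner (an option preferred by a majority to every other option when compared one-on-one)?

Head-to-head results (7 voters total):
A vs B: A wins 4–3.
A vs C: C wins 4–3.
A vs D: A wins 6–1.
B vs C: B wins 5–2.
B vs D: B wins 5–2.
C vs D: C wins 6–1.
No candidate beats all others: A beats B beats C beats A, a majority cycle.

No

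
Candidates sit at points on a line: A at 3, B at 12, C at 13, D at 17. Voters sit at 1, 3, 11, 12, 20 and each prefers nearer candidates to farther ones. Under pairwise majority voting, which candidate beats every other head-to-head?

With single-peaked preferences on a line, the Condorcet winner is the candidate closest to the median voter.
The median voter (position 11) is closest to B at 12.
Check: B vs A — voters closer to B: 3 of 5.

B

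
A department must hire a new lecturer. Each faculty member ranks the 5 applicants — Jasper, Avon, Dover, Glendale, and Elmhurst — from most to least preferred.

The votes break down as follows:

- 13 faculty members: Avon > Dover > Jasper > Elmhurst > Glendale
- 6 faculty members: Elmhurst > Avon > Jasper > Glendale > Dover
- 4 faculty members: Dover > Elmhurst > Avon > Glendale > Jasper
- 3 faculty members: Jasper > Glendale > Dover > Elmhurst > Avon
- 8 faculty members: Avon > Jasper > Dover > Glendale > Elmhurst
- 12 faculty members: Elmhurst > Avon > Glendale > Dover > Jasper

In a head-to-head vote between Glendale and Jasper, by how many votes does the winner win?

14

Ballots ranking Glendale above Jasper: 4+12 = 16.
Ballots ranking Jasper above Glendale: 13+6+3+8 = 30.
Jasper wins 30–16, a margin of 14.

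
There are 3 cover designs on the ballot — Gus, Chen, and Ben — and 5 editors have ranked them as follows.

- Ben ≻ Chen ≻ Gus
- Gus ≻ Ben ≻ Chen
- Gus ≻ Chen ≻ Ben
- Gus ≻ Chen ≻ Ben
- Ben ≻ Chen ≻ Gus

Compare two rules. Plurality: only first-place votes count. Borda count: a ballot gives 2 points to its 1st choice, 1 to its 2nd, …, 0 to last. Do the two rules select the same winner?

Plurality first-place counts: Gus 3, Chen 0, Ben 2 → Gus.
Borda totals: Gus 6, Chen 4, Ben 5 → Gus.
The two rules agree on Gus.

Yes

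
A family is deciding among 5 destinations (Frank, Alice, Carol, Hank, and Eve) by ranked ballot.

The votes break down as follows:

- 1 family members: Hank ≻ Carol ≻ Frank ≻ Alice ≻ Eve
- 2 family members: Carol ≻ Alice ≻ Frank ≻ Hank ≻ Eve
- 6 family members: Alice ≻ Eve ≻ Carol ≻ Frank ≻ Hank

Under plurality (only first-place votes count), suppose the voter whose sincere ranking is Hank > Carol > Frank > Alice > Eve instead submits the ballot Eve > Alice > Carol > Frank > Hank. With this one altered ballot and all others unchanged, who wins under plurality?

Alice

First-place totals with the altered ballot: Frank 0, Alice 6, Carol 2, Hank 0, Eve 1.
The winner is unchanged: still Alice.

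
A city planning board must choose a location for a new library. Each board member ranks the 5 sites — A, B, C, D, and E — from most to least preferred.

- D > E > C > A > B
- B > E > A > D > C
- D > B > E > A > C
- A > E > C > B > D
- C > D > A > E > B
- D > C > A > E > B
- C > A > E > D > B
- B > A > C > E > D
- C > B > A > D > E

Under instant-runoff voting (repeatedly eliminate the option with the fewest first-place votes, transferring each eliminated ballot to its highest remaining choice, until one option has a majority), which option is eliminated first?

Round 1: C 3, D 3, B 2, A 1, E 0. E has the fewest and is eliminated.
Round 2: C 3, D 3, B 2, A 1. A has the fewest and is eliminated.
Round 3: C 4, D 3, B 2. B has the fewest and is eliminated.
Round 4: C 5, D 4. C has a majority.

E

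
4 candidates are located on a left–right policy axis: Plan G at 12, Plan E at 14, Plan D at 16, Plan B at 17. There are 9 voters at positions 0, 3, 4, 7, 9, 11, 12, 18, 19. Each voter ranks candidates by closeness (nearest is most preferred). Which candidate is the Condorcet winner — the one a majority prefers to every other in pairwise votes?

With single-peaked preferences on a line, the Condorcet winner is the candidate closest to the median voter.
The median voter (position 9) is closest to Plan G at 12.
Check: Plan G vs Plan E — voters closer to Plan G: 7 of 9.

Plan G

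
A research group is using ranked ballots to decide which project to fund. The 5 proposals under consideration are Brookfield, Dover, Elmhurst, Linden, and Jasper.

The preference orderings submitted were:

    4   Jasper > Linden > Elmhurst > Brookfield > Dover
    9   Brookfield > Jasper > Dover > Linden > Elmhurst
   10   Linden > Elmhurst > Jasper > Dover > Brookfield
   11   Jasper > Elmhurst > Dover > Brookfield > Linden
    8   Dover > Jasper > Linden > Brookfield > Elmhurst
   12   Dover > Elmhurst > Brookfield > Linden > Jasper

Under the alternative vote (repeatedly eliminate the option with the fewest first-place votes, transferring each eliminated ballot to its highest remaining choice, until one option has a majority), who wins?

Jasper

Round 1: Dover 20, Jasper 15, Linden 10, Brookfield 9, Elmhurst 0. Elmhurst has the fewest and is eliminated.
Round 2: Dover 20, Jasper 15, Linden 10, Brookfield 9. Brookfield has the fewest and is eliminated.
Round 3: Jasper 24, Dover 20, Linden 10. Linden has the fewest and is eliminated.
Round 4: Jasper 34, Dover 20. Jasper has a majority.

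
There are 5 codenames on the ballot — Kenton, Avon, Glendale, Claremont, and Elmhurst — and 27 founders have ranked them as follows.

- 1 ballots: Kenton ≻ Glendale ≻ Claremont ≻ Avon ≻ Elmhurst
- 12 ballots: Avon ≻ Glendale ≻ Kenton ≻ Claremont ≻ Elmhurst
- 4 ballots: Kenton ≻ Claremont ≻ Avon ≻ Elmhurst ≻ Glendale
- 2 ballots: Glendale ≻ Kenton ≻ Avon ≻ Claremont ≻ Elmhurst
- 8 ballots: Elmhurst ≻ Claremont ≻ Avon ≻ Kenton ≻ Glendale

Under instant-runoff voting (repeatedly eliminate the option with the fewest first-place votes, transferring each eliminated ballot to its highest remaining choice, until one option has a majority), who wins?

Avon

Round 1: Avon 12, Elmhurst 8, Kenton 5, Glendale 2, Claremont 0. Claremont has the fewest and is eliminated.
Round 2: Avon 12, Elmhurst 8, Kenton 5, Glendale 2. Glendale has the fewest and is eliminated.
Round 3: Avon 12, Elmhurst 8, Kenton 7. Kenton has the fewest and is eliminated.
Round 4: Avon 19, Elmhurst 8. Avon has a majority.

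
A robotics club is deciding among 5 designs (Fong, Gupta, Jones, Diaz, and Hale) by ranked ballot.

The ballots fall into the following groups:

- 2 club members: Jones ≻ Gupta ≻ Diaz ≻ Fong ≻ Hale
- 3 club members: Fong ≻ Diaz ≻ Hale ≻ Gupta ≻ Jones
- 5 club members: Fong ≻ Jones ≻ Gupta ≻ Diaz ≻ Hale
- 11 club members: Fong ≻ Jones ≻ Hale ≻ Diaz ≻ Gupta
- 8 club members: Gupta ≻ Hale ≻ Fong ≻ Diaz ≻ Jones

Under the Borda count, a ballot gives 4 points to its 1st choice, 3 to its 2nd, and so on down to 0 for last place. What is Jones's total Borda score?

56

Borda scores:
  Fong: 2·1 + 3·4 + 5·4 + 11·4 + 8·2 = 94
  Gupta: 2·3 + 3·1 + 5·2 + 11·0 + 8·4 = 51
  Jones: 2·4 + 3·0 + 5·3 + 11·3 + 8·0 = 56
  Diaz: 2·2 + 3·3 + 5·1 + 11·1 + 8·1 = 37
  Hale: 2·0 + 3·2 + 5·0 + 11·2 + 8·3 = 52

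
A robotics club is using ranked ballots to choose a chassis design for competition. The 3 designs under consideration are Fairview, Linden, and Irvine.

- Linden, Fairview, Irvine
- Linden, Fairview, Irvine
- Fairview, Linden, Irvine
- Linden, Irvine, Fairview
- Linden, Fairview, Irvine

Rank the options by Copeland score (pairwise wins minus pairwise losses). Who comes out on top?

Pairwise results:
  Fairview vs Linden: Linden wins 4–1.
  Fairview vs Irvine: Fairview wins 4–1.
  Linden vs Irvine: Linden wins 5–0.
Copeland scores (wins − losses):
  Fairview: 1 − 1 = 0
  Linden: 2 − 0 = 2
  Irvine: 0 − 2 = -2
Linden has the best Copeland score.

Linden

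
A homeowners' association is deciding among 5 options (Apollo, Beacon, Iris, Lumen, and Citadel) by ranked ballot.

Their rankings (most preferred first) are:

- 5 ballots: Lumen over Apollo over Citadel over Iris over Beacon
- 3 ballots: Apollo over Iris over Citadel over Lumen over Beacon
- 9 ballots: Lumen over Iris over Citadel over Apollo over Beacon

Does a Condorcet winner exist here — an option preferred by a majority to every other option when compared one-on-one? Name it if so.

Lumen

Head-to-head results (17 voters total):
Apollo vs Beacon: Apollo wins 17–0.
Apollo vs Iris: Iris wins 9–8.
Apollo vs Lumen: Lumen wins 14–3.
Apollo vs Citadel: Citadel wins 9–8.
Beacon vs Iris: Iris wins 17–0.
Beacon vs Lumen: Lumen wins 17–0.
Beacon vs Citadel: Citadel wins 17–0.
Iris vs Lumen: Lumen wins 14–3.
Iris vs Citadel: Iris wins 12–5.
Lumen vs Citadel: Lumen wins 14–3.
Lumen beats each rival — Apollo (14–3), Beacon (17–0), Iris (14–3), Citadel (14–3) — so Lumen is the Condorcet winner.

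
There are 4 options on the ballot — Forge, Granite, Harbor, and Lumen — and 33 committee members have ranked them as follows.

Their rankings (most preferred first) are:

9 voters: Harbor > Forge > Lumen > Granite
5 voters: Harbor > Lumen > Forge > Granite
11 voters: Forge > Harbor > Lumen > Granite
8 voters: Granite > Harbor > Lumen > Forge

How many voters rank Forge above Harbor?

11

Ballots ranking Forge above Harbor: 11.
Ballots ranking Harbor above Forge: 9+5+8 = 22.
So 11 of 33 voters prefer Forge to Harbor.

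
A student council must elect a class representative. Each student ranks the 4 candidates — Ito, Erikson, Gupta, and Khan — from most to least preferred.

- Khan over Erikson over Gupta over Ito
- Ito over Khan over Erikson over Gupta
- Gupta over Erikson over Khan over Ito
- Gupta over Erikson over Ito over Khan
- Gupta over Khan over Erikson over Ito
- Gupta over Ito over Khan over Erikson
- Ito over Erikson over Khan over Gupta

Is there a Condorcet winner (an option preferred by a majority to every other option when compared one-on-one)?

Yes

Head-to-head results (7 voters total):
Ito vs Erikson: Erikson wins 4–3.
Ito vs Gupta: Gupta wins 5–2.
Ito vs Khan: Ito wins 4–3.
Erikson vs Gupta: Gupta wins 4–3.
Erikson vs Khan: Khan wins 4–3.
Gupta vs Khan: Gupta wins 4–3.
Gupta beats each rival — Ito (5–2), Erikson (4–3), Khan (4–3) — so Gupta is the Condorcet winner.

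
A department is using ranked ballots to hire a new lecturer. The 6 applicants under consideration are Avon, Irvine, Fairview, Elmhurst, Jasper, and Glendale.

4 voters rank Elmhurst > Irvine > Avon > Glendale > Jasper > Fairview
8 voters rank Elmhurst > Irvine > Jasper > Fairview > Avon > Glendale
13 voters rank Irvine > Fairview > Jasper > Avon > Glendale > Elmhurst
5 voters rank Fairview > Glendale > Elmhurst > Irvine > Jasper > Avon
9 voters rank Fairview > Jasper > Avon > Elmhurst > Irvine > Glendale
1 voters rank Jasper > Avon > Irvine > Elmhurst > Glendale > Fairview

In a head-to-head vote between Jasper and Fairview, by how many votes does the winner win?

14

Ballots ranking Jasper above Fairview: 4+8+1 = 13.
Ballots ranking Fairview above Jasper: 13+5+9 = 27.
Fairview wins 27–13, a margin of 14.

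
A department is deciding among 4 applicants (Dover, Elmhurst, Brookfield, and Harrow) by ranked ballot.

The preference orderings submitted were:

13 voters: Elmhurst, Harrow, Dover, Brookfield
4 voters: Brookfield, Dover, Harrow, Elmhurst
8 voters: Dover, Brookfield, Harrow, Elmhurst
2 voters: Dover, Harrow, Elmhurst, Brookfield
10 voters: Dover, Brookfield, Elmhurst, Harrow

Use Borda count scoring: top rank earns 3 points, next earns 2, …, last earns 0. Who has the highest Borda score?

Borda scores:
  Dover: 13·1 + 4·2 + 8·3 + 2·3 + 10·3 = 81
  Elmhurst: 13·3 + 4·0 + 8·0 + 2·1 + 10·1 = 51
  Brookfield: 13·0 + 4·3 + 8·2 + 2·0 + 10·2 = 48
  Harrow: 13·2 + 4·1 + 8·1 + 2·2 + 10·0 = 42
Dover has the highest total.

Dover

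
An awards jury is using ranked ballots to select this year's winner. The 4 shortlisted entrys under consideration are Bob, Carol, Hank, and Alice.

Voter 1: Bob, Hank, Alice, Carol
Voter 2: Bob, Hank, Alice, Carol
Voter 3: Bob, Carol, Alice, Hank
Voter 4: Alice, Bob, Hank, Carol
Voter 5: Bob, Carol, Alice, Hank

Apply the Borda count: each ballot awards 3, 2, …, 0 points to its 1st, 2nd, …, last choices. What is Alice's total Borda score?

Borda scores:
  Bob: 3 + 3 + 3 + 2 + 3 = 14
  Carol: 0 + 0 + 2 + 0 + 2 = 4
  Hank: 2 + 2 + 0 + 1 + 0 = 5
  Alice: 1 + 1 + 1 + 3 + 1 = 7

7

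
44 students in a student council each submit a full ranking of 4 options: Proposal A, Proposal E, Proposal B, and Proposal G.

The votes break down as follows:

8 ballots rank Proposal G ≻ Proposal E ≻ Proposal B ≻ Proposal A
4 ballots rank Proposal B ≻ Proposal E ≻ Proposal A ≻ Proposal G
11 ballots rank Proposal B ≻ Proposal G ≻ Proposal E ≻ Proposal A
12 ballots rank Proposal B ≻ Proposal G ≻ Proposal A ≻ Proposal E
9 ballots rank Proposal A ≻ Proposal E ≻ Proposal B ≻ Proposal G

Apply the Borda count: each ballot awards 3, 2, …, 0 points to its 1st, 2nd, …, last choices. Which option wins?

Proposal B

Borda scores:
  Proposal A: 8·0 + 4·1 + 11·0 + 12·1 + 9·3 = 43
  Proposal E: 8·2 + 4·2 + 11·1 + 12·0 + 9·2 = 53
  Proposal B: 8·1 + 4·3 + 11·3 + 12·3 + 9·1 = 98
  Proposal G: 8·3 + 4·0 + 11·2 + 12·2 + 9·0 = 70
Proposal B has the highest total.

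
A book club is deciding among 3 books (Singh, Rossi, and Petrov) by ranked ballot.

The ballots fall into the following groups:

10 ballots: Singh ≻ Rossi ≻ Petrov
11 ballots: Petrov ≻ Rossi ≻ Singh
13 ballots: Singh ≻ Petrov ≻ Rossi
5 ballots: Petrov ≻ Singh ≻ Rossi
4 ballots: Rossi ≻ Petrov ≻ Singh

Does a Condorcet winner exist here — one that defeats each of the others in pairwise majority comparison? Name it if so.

Singh

Head-to-head results (43 voters total):
Singh vs Rossi: Singh wins 28–15.
Singh vs Petrov: Singh wins 23–20.
Rossi vs Petrov: Petrov wins 29–14.
Singh beats each rival — Rossi (28–15), Petrov (23–20) — so Singh is the Condorcet winner.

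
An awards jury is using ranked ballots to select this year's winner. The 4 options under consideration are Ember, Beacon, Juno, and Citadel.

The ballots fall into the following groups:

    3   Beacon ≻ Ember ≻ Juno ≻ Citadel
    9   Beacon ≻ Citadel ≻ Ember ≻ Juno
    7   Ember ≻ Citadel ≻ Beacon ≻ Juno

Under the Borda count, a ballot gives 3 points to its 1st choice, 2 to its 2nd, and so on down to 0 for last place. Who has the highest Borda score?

Beacon

Borda scores:
  Ember: 3·2 + 9·1 + 7·3 = 36
  Beacon: 3·3 + 9·3 + 7·1 = 43
  Juno: 3·1 + 9·0 + 7·0 = 3
  Citadel: 3·0 + 9·2 + 7·2 = 32
Beacon has the highest total.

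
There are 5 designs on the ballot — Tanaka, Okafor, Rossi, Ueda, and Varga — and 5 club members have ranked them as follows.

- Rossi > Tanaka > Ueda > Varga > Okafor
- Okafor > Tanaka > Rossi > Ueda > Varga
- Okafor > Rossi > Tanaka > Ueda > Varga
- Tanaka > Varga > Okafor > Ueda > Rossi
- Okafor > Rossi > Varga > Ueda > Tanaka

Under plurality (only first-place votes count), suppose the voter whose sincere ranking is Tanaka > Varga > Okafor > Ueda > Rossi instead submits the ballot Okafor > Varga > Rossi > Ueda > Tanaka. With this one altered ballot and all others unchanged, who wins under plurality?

Okafor

First-place totals with the altered ballot: Tanaka 0, Okafor 4, Rossi 1, Ueda 0, Varga 0.
The winner is unchanged: still Okafor.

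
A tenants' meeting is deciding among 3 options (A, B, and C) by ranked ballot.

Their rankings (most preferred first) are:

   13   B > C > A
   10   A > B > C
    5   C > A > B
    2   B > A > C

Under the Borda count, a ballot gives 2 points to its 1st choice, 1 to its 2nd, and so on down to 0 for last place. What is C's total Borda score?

23

Borda scores:
  A: 13·0 + 10·2 + 5·1 + 2·1 = 27
  B: 13·2 + 10·1 + 5·0 + 2·2 = 40
  C: 13·1 + 10·0 + 5·2 + 2·0 = 23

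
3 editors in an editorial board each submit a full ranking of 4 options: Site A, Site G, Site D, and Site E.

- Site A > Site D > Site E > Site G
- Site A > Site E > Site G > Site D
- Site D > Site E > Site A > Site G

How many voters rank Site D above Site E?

2

Ballots ranking Site D above Site E: 2.
Ballots ranking Site E above Site D: 1.
So 2 of 3 voters prefer Site D to Site E.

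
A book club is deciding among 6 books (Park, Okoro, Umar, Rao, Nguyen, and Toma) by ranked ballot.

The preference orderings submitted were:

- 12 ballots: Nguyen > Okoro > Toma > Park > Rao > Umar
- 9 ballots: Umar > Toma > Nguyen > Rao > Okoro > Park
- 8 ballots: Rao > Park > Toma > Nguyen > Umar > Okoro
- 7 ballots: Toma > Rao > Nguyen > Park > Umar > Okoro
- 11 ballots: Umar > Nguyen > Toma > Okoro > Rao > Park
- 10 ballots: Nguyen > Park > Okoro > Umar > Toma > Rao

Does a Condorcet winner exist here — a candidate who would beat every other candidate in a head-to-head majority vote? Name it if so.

Nguyen

Head-to-head results (57 voters total):
Park vs Okoro: Okoro wins 32–25.
Park vs Umar: Park wins 37–20.
Park vs Rao: Rao wins 35–22.
Park vs Nguyen: Nguyen wins 49–8.
Park vs Toma: Toma wins 39–18.
Okoro vs Umar: Umar wins 35–22.
Okoro vs Rao: Okoro wins 33–24.
Okoro vs Nguyen: Nguyen wins 57–0.
Okoro vs Toma: Toma wins 35–22.
Umar vs Rao: Umar wins 30–27.
Umar vs Nguyen: Nguyen wins 37–20.
Umar vs Toma: Umar wins 30–27.
Rao vs Nguyen: Nguyen wins 42–15.
Rao vs Toma: Toma wins 49–8.
Nguyen vs Toma: Nguyen wins 33–24.
Nguyen beats each rival — Park (49–8), Okoro (57–0), Umar (37–20), Rao (42–15), Toma (33–24) — so Nguyen is the Condorcet winner.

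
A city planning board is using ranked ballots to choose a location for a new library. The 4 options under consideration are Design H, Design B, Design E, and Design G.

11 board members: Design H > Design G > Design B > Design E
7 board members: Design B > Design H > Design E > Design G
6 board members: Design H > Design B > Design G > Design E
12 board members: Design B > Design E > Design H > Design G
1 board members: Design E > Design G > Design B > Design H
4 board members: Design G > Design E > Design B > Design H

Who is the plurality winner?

First-place vote totals:
  Design H: 17
  Design B: 19
  Design E: 1
  Design G: 4
Design B has the most first-place votes.

Design B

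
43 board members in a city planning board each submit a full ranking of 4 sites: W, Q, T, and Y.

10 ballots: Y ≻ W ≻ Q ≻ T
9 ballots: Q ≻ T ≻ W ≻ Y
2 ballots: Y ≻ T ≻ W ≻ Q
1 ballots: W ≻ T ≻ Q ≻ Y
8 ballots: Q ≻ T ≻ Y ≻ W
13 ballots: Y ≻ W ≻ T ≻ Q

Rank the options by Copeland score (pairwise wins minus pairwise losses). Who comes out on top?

Y

Pairwise results:
  W vs Q: W wins 26–17.
  W vs T: W wins 24–19.
  W vs Y: Y wins 33–10.
  Q vs T: Q wins 27–16.
  Q vs Y: Y wins 25–18.
  T vs Y: Y wins 25–18.
Copeland scores (wins − losses):
  W: 2 − 1 = 1
  Q: 1 − 2 = -1
  T: 0 − 3 = -3
  Y: 3 − 0 = 3
Y has the best Copeland score.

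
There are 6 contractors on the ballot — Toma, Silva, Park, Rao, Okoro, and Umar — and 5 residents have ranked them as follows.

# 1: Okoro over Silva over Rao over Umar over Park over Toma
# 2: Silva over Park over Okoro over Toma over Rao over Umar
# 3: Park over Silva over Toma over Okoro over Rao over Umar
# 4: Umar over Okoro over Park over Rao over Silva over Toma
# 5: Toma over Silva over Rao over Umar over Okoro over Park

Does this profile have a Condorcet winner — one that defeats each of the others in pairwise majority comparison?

Head-to-head results (5 voters total):
Toma vs Silva: Silva wins 4–1.
Toma vs Park: Park wins 4–1.
Toma vs Rao: Toma wins 3–2.
Toma vs Okoro: Okoro wins 3–2.
Toma vs Umar: Toma wins 3–2.
Silva vs Park: Silva wins 3–2.
Silva vs Rao: Silva wins 4–1.
Silva vs Okoro: Silva wins 3–2.
Silva vs Umar: Silva wins 4–1.
Park vs Rao: Park wins 3–2.
Park vs Okoro: Okoro wins 3–2.
Park vs Umar: Umar wins 3–2.
Rao vs Okoro: Okoro wins 4–1.
Rao vs Umar: Rao wins 4–1.
Okoro vs Umar: Okoro wins 3–2.
Silva beats each rival — Toma (4–1), Park (3–2), Rao (4–1), Okoro (3–2), Umar (4–1) — so Silva is the Condorcet winner.

Yes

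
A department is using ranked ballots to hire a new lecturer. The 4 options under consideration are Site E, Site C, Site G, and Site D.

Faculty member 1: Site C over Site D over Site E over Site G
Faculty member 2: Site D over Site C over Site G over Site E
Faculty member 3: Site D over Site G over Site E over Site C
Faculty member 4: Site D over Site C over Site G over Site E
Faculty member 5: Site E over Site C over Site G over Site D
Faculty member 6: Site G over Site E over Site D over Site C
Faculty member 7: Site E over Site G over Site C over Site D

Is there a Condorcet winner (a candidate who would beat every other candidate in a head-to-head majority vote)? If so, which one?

Head-to-head results (7 voters total):
Site E vs Site C: Site E wins 4–3.
Site E vs Site G: Site G wins 4–3.
Site E vs Site D: Site D wins 4–3.
Site C vs Site G: Site C wins 4–3.
Site C vs Site D: Site D wins 4–3.
Site G vs Site D: Site D wins 4–3.
Site D beats each rival — Site E (4–3), Site C (4–3), Site G (4–3) — so Site D is the Condorcet winner.

Site D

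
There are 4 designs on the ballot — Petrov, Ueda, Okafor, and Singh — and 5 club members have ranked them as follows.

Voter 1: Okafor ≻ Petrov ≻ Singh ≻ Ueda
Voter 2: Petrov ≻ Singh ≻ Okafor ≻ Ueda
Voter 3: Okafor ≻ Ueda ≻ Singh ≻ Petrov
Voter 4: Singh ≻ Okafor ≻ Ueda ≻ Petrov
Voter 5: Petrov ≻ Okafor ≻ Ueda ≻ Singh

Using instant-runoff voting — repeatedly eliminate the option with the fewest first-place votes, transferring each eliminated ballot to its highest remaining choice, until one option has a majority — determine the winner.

Round 1: Petrov 2, Okafor 2, Singh 1, Ueda 0. Ueda has the fewest and is eliminated.
Round 2: Petrov 2, Okafor 2, Singh 1. Singh has the fewest and is eliminated.
Round 3: Okafor 3, Petrov 2. Okafor has a majority.

Okafor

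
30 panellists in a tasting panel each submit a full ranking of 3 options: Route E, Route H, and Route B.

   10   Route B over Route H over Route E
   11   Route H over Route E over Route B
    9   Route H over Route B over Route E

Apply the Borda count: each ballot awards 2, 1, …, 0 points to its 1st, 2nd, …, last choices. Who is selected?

Borda scores:
  Route E: 10·0 + 11·1 + 9·0 = 11
  Route H: 10·1 + 11·2 + 9·2 = 50
  Route B: 10·2 + 11·0 + 9·1 = 29
Route H has the highest total.

Route H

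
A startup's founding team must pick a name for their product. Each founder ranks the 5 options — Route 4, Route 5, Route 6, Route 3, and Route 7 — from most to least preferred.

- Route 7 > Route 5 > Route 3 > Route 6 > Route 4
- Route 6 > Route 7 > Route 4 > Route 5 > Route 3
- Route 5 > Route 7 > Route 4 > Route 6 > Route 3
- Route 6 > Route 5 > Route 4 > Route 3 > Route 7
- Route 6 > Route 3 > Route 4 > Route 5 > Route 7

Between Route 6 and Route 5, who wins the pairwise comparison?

Ballots ranking Route 6 above Route 5: 3.
Ballots ranking Route 5 above Route 6: 2.
Route 6 wins the head-to-head, 3–2.

Route 6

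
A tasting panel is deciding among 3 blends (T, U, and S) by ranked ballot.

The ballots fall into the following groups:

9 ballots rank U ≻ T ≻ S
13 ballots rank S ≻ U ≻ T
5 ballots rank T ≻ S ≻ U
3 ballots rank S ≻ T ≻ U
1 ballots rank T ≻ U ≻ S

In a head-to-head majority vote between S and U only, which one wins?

S

Ballots ranking S above U: 13+5+3 = 21.
Ballots ranking U above S: 9+1 = 10.
S wins the head-to-head, 21–10.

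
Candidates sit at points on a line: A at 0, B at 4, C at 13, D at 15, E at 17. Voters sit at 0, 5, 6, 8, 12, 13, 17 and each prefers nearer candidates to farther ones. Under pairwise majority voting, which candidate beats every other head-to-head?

With single-peaked preferences on a line, the Condorcet winner is the candidate closest to the median voter.
The median voter (position 8) is closest to B at 4.
Check: B vs A — voters closer to B: 6 of 7.

B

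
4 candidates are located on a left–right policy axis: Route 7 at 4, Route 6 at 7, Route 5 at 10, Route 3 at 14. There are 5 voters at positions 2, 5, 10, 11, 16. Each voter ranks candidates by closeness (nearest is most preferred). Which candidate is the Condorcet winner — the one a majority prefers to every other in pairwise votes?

With single-peaked preferences on a line, the Condorcet winner is the candidate closest to the median voter.
The median voter (position 10) is closest to Route 5 at 10.
Check: Route 5 vs Route 7 — voters closer to Route 5: 3 of 5.

Route 5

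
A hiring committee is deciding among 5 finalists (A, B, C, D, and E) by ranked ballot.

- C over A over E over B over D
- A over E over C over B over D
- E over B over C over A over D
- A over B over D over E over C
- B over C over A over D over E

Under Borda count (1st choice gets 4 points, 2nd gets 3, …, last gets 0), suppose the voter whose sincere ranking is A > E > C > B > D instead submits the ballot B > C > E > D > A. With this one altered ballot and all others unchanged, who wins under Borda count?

B

Borda totals with the altered ballot: A 10, B 15, C 12, D 4, E 9.
The switch changes the winner from A to B.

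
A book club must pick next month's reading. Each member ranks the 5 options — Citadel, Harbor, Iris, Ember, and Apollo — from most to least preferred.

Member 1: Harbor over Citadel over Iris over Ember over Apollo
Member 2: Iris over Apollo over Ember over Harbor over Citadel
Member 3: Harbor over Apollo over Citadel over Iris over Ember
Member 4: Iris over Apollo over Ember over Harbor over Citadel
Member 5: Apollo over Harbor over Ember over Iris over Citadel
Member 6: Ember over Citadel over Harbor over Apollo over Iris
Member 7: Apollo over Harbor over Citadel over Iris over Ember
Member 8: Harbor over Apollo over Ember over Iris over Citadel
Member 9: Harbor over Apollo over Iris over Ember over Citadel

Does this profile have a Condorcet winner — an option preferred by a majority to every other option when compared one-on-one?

Head-to-head results (9 voters total):
Citadel vs Harbor: Harbor wins 8–1.
Citadel vs Iris: Iris wins 5–4.
Citadel vs Ember: Ember wins 6–3.
Citadel vs Apollo: Apollo wins 7–2.
Harbor vs Iris: Harbor wins 7–2.
Harbor vs Ember: Harbor wins 6–3.
Harbor vs Apollo: Harbor wins 5–4.
Iris vs Ember: Iris wins 6–3.
Iris vs Apollo: Apollo wins 6–3.
Ember vs Apollo: Apollo wins 7–2.
Harbor beats each rival — Citadel (8–1), Iris (7–2), Ember (6–3), Apollo (5–4) — so Harbor is the Condorcet winner.

Yes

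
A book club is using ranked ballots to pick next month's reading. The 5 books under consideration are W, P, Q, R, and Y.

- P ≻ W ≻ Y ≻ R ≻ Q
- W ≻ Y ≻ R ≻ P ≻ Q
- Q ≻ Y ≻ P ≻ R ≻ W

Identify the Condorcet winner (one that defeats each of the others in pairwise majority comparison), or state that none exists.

There is no Condorcet winner

Head-to-head results (3 voters total):
W vs P: P wins 2–1.
W vs Q: W wins 2–1.
W vs R: W wins 2–1.
W vs Y: W wins 2–1.
P vs Q: P wins 2–1.
P vs R: P wins 2–1.
P vs Y: Y wins 2–1.
Q vs R: R wins 2–1.
Q vs Y: Y wins 2–1.
R vs Y: Y wins 3–0.
No candidate beats all others: W beats Y beats P beats W, a majority cycle.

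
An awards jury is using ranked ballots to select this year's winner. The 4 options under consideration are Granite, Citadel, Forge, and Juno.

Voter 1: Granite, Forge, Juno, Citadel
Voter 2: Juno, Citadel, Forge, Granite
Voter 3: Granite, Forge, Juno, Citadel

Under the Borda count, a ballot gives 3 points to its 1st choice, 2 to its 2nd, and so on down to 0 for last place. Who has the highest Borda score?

Borda scores:
  Granite: 3 + 0 + 3 = 6
  Citadel: 0 + 2 + 0 = 2
  Forge: 2 + 1 + 2 = 5
  Juno: 1 + 3 + 1 = 5
Granite has the highest total.

Granite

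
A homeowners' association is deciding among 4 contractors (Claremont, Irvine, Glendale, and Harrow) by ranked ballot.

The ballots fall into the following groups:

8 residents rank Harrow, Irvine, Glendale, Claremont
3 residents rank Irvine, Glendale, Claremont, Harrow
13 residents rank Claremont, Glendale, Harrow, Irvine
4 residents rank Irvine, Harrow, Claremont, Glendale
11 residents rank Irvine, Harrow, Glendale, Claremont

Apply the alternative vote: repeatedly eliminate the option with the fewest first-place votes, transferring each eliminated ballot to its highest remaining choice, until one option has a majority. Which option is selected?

Irvine

Round 1: Irvine 18, Claremont 13, Harrow 8, Glendale 0. Glendale has the fewest and is eliminated.
Round 2: Irvine 18, Claremont 13, Harrow 8. Harrow has the fewest and is eliminated.
Round 3: Irvine 26, Claremont 13. Irvine has a majority.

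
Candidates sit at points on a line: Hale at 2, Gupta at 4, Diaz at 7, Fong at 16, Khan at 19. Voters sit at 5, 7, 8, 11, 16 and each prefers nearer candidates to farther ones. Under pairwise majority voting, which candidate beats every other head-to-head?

Diaz

With single-peaked preferences on a line, the Condorcet winner is the candidate closest to the median voter.
The median voter (position 8) is closest to Diaz at 7.
Check: Diaz vs Gupta — voters closer to Diaz: 4 of 5.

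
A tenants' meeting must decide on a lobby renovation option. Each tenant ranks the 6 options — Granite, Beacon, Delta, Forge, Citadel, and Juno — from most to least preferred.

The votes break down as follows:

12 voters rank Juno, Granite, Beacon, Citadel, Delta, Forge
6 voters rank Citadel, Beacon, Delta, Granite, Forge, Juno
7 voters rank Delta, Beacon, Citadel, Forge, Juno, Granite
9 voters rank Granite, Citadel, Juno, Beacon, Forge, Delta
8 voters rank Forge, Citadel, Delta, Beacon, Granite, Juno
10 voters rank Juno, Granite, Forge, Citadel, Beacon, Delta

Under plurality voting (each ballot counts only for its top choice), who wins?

First-place vote totals:
  Granite: 9
  Beacon: 0
  Delta: 7
  Forge: 8
  Citadel: 6
  Juno: 22
Juno has the most first-place votes.

Juno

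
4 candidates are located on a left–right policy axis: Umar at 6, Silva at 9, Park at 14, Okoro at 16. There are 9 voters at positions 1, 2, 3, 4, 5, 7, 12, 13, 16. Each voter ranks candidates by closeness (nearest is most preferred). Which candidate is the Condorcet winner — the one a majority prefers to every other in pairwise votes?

With single-peaked preferences on a line, the Condorcet winner is the candidate closest to the median voter.
The median voter (position 5) is closest to Umar at 6.
Check: Umar vs Okoro — voters closer to Umar: 6 of 9.

Umar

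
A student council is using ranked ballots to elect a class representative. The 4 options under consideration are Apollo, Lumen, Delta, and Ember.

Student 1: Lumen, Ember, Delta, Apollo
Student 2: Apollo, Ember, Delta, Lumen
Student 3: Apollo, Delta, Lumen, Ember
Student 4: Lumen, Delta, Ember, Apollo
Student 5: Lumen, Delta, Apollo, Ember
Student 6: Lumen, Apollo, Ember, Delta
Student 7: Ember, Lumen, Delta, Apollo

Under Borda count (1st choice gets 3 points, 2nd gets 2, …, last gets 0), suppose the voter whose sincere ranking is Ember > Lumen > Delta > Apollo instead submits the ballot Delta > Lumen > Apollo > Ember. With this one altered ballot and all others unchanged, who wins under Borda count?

Borda totals with the altered ballot: Apollo 10, Lumen 15, Delta 11, Ember 6.
The winner is unchanged: still Lumen.

Lumen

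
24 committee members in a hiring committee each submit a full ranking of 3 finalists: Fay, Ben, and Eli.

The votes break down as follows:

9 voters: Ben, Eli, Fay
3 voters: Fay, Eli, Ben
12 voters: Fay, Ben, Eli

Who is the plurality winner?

First-place vote totals:
  Fay: 15
  Ben: 9
  Eli: 0
Fay has the most first-place votes.

Fay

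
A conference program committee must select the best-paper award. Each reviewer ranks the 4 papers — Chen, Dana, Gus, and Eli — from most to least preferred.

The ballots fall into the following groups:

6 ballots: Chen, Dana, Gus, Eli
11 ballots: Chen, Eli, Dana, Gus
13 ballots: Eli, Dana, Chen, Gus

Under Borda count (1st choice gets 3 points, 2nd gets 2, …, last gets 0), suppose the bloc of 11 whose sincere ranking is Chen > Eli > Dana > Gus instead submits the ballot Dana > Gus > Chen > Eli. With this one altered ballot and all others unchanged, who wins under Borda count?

Borda totals with the altered ballot: Chen 42, Dana 71, Gus 28, Eli 39.
The switch changes the winner from Chen to Dana.

Dana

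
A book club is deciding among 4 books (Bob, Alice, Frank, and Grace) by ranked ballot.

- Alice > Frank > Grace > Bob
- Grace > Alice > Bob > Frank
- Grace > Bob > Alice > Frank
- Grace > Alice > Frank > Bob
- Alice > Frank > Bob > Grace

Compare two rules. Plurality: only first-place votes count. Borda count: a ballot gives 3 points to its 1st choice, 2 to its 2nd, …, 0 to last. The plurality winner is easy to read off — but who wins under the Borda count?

Plurality first-place counts: Bob 0, Alice 2, Frank 0, Grace 3 → Grace.
Borda totals: Bob 4, Alice 11, Frank 5, Grace 10 → Alice.

Alice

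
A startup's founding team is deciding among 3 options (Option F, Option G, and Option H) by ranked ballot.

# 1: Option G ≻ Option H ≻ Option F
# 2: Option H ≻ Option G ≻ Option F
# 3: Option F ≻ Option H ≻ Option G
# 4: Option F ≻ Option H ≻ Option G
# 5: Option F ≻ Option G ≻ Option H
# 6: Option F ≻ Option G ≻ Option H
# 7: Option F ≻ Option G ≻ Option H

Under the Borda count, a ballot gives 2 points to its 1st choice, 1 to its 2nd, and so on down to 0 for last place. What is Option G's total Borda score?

Borda scores:
  Option F: 0 + 0 + 2 + 2 + 2 + 2 + 2 = 10
  Option G: 2 + 1 + 0 + 0 + 1 + 1 + 1 = 6
  Option H: 1 + 2 + 1 + 1 + 0 + 0 + 0 = 5

6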